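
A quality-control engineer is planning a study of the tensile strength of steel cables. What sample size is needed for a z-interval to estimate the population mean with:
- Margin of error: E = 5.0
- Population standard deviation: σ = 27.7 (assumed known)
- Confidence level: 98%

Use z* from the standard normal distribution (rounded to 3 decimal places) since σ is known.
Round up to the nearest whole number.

Using z* since population σ is known (z-interval formula).

For 98% confidence, z* = 2.326 (from standard normal table)

Sample size formula for z-interval: n = (z*σ/E)²

n = (2.326 × 27.7 / 5.0)²
  = (12.886040)²
  = 166.0500

Round up to the nearest whole number: n = 167

167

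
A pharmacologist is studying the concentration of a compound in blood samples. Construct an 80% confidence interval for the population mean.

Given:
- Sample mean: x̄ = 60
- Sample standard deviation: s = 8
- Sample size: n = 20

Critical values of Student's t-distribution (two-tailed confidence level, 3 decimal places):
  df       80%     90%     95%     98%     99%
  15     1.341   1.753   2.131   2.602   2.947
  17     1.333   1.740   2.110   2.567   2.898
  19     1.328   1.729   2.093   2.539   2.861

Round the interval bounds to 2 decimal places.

The population standard deviation σ is unknown (only the sample standard deviation s is given), so use a t-interval with df = n - 1 = 20 - 1 = 19.

For 80% confidence with df = 19, t* = 1.328 (from t-table)

Standard error: SE = s/√n = 8/√20 = 1.788854

Margin of error: E = t* × SE = 1.328 × 1.788854 = 2.3756

T-interval: x̄ ± E = 60 ± 2.3756 = (57.6244, 62.3756)

Rounded to 2 decimal places:

(57.62, 62.38)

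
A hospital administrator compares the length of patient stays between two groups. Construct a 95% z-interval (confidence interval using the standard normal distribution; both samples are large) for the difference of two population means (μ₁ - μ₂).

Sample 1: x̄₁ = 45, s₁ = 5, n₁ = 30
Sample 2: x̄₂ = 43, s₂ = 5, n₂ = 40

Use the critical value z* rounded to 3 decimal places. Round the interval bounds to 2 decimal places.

Both samples are large (n₁ = 30 ≥ 30, n₂ = 40 ≥ 30), so a z-interval for the difference of means applies.

Point estimate: x̄₁ - x̄₂ = 45 - 43 = 2

Standard error: SE = √(s₁²/n₁ + s₂²/n₂)
= √(5²/30 + 5²/40)
= √(0.833333 + 0.625000)
= 1.207615

For 95% confidence, z* = 1.96 (from standard normal table)
Margin of error: E = z* × SE = 1.96 × 1.207615 = 2.3669

Z-interval: (x̄₁ - x̄₂) ± E = 2 ± 2.3669 = (-0.3669, 4.3669)

Rounded to 2 decimal places:

(-0.37, 4.37)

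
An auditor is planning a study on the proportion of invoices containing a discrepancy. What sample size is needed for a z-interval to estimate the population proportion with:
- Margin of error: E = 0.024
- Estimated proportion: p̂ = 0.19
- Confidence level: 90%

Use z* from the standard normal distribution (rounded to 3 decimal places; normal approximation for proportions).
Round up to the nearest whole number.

Using z* for proportion z-interval (normal approximation).

For 90% confidence, z* = 1.645 (from standard normal table)

Sample size formula for proportion z-interval: n = z*²p̂(1-p̂)/E²

n = 1.645² × 0.19 × 0.81 / 0.024²
  = 2.706025 × 0.1539 / 0.000576
  = 723.0161

Round up to the nearest whole number: n = 724

724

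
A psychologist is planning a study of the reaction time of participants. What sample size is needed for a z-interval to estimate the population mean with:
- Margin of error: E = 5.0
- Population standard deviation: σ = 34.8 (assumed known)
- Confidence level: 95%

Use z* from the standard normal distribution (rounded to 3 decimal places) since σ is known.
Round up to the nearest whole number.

Using z* since population σ is known (z-interval formula).

For 95% confidence, z* = 1.96 (from standard normal table)

Sample size formula for z-interval: n = (z*σ/E)²

n = (1.96 × 34.8 / 5.0)²
  = (13.641600)²
  = 186.0933

Round up to the nearest whole number: n = 187

187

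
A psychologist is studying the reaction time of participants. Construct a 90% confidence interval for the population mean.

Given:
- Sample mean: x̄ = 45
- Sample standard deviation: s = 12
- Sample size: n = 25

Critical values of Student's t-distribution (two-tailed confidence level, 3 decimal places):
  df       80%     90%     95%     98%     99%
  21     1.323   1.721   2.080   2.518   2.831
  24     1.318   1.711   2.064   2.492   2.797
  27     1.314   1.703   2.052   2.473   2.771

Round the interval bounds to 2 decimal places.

The population standard deviation σ is unknown (only the sample standard deviation s is given), so use a t-interval with df = n - 1 = 25 - 1 = 24.

For 90% confidence with df = 24, t* = 1.711 (from t-table)

Standard error: SE = s/√n = 12/√25 = 2.400000

Margin of error: E = t* × SE = 1.711 × 2.400000 = 4.1064

T-interval: x̄ ± E = 45 ± 4.1064 = (40.8936, 49.1064)

Rounded to 2 decimal places:

(40.89, 49.11)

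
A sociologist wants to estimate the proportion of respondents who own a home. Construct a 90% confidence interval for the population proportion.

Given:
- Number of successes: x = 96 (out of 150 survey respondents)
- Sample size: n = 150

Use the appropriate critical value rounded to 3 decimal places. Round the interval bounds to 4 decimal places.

Sample proportion: p̂ = 96/150 = 0.640000

Check conditions for normal approximation:
  np̂ = 96 ≥ 10 ✓
  n(1-p̂) = 54 ≥ 10 ✓

The sample is large enough, so use a z-interval (normal approximation) for the proportion.

For 90% confidence, z* = 1.645 (from standard normal table)

Standard error: SE = √(p̂(1-p̂)/n) = √(0.640000×0.360000/150) = 0.03919184

Margin of error: E = z* × SE = 1.645 × 0.03919184 = 0.064471

Z-interval: p̂ ± E = 0.640000 ± 0.064471 = (0.575529, 0.704471)

Rounded to 4 decimal places:

(0.5755, 0.7045)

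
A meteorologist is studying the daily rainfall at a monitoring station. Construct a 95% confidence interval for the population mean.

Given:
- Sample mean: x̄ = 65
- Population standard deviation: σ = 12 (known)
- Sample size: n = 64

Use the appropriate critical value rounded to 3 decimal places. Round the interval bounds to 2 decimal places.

The population standard deviation σ is known, so use a z-interval (standard normal critical value).

For 95% confidence, z* = 1.96 (from standard normal table)

Standard error: SE = σ/√n = 12/√64 = 1.500000

Margin of error: E = z* × SE = 1.96 × 1.500000 = 2.9400

Z-interval: x̄ ± E = 65 ± 2.9400 = (62.0600, 67.9400)

Rounded to 2 decimal places:

(62.06, 67.94)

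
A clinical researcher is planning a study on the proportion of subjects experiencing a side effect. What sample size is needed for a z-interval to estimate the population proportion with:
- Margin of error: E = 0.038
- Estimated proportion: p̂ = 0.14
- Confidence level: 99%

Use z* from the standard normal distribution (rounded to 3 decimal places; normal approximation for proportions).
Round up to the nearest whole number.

Using z* for proportion z-interval (normal approximation).

For 99% confidence, z* = 2.576 (from standard normal table)

Sample size formula for proportion z-interval: n = z*²p̂(1-p̂)/E²

n = 2.576² × 0.14 × 0.86 / 0.038²
  = 6.635776 × 0.1204 / 0.001444
  = 553.2877

Round up to the nearest whole number: n = 554

554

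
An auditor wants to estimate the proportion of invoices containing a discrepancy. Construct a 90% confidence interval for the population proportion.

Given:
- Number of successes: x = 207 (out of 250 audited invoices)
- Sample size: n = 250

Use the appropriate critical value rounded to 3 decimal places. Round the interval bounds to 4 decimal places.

Sample proportion: p̂ = 207/250 = 0.828000

Check conditions for normal approximation:
  np̂ = 207 ≥ 10 ✓
  n(1-p̂) = 43 ≥ 10 ✓

The sample is large enough, so use a z-interval (normal approximation) for the proportion.

For 90% confidence, z* = 1.645 (from standard normal table)

Standard error: SE = √(p̂(1-p̂)/n) = √(0.828000×0.172000/250) = 0.02386763

Margin of error: E = z* × SE = 1.645 × 0.02386763 = 0.039262

Z-interval: p̂ ± E = 0.828000 ± 0.039262 = (0.788738, 0.867262)

Rounded to 4 decimal places:

(0.7887, 0.8673)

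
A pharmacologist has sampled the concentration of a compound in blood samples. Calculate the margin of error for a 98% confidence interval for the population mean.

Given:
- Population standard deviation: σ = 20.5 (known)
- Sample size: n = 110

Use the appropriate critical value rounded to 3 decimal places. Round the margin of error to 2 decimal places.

The population standard deviation σ is known, so use the z-interval margin of error formula.

For 98% confidence, z* = 2.326 (from standard normal table)

Margin of error formula for z-interval: E = z* × σ/√n

E = 2.326 × 20.5/√110
  = 2.326 × 1.954598
  = 4.5464

Rounded to 2 decimal places:

4.55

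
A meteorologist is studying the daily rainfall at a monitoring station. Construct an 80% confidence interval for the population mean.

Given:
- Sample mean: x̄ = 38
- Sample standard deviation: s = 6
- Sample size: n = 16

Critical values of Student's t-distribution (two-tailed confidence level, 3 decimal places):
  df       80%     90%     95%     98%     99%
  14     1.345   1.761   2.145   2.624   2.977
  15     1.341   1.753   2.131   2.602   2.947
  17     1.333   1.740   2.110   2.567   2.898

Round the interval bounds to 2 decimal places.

The population standard deviation σ is unknown (only the sample standard deviation s is given), so use a t-interval with df = n - 1 = 16 - 1 = 15.

For 80% confidence with df = 15, t* = 1.341 (from t-table)

Standard error: SE = s/√n = 6/√16 = 1.500000

Margin of error: E = t* × SE = 1.341 × 1.500000 = 2.0115

T-interval: x̄ ± E = 38 ± 2.0115 = (35.9885, 40.0115)

Rounded to 2 decimal places:

(35.99, 40.01)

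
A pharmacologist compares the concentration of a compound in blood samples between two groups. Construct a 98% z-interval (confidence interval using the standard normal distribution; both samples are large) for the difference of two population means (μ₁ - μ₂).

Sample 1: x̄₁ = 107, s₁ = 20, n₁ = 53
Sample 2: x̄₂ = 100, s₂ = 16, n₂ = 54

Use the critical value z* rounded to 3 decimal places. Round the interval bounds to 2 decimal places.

Both samples are large (n₁ = 53 ≥ 30, n₂ = 54 ≥ 30), so a z-interval for the difference of means applies.

Point estimate: x̄₁ - x̄₂ = 107 - 100 = 7

Standard error: SE = √(s₁²/n₁ + s₂²/n₂)
= √(20²/53 + 16²/54)
= √(7.547170 + 4.740741)
= 3.505412

For 98% confidence, z* = 2.326 (from standard normal table)
Margin of error: E = z* × SE = 2.326 × 3.505412 = 8.1536

Z-interval: (x̄₁ - x̄₂) ± E = 7 ± 8.1536 = (-1.1536, 15.1536)

Rounded to 2 decimal places:

(-1.15, 15.15)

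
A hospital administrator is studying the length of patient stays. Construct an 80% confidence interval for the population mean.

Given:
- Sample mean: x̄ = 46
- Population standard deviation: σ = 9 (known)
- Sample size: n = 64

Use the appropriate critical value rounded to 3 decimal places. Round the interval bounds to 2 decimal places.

The population standard deviation σ is known, so use a z-interval (standard normal critical value).

For 80% confidence, z* = 1.282 (from standard normal table)

Standard error: SE = σ/√n = 9/√64 = 1.125000

Margin of error: E = z* × SE = 1.282 × 1.125000 = 1.4423

Z-interval: x̄ ± E = 46 ± 1.4423 = (44.5577, 47.4423)

Rounded to 2 decimal places:

(44.56, 47.44)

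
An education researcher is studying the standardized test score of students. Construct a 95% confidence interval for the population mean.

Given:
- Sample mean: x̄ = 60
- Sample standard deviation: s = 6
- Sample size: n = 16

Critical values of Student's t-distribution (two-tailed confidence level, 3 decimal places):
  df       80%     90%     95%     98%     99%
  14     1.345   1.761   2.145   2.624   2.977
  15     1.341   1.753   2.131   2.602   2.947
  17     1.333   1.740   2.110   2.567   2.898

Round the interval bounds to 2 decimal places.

The population standard deviation σ is unknown (only the sample standard deviation s is given), so use a t-interval with df = n - 1 = 16 - 1 = 15.

For 95% confidence with df = 15, t* = 2.131 (from t-table)

Standard error: SE = s/√n = 6/√16 = 1.500000

Margin of error: E = t* × SE = 2.131 × 1.500000 = 3.1965

T-interval: x̄ ± E = 60 ± 3.1965 = (56.8035, 63.1965)

Rounded to 2 decimal places:

(56.80, 63.20)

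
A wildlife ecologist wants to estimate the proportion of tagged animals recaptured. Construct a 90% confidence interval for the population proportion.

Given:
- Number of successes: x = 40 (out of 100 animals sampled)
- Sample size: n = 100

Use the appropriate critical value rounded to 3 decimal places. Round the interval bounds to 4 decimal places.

Sample proportion: p̂ = 40/100 = 0.400000

Check conditions for normal approximation:
  np̂ = 40 ≥ 10 ✓
  n(1-p̂) = 60 ≥ 10 ✓

The sample is large enough, so use a z-interval (normal approximation) for the proportion.

For 90% confidence, z* = 1.645 (from standard normal table)

Standard error: SE = √(p̂(1-p̂)/n) = √(0.400000×0.600000/100) = 0.04898979

Margin of error: E = z* × SE = 1.645 × 0.04898979 = 0.080588

Z-interval: p̂ ± E = 0.400000 ± 0.080588 = (0.319412, 0.480588)

Rounded to 4 decimal places:

(0.3194, 0.4806)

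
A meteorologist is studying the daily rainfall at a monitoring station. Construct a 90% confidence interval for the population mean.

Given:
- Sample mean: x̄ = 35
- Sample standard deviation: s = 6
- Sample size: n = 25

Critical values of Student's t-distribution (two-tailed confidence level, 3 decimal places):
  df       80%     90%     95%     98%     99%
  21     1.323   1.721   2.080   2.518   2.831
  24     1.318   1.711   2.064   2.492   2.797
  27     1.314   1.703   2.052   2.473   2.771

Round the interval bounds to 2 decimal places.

The population standard deviation σ is unknown (only the sample standard deviation s is given), so use a t-interval with df = n - 1 = 25 - 1 = 24.

For 90% confidence with df = 24, t* = 1.711 (from t-table)

Standard error: SE = s/√n = 6/√25 = 1.200000

Margin of error: E = t* × SE = 1.711 × 1.200000 = 2.0532

T-interval: x̄ ± E = 35 ± 2.0532 = (32.9468, 37.0532)

Rounded to 2 decimal places:

(32.95, 37.05)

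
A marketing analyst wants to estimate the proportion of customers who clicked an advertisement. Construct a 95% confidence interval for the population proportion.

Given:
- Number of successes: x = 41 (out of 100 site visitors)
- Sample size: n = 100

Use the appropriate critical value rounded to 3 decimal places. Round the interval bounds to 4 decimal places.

Sample proportion: p̂ = 41/100 = 0.410000

Check conditions for normal approximation:
  np̂ = 41 ≥ 10 ✓
  n(1-p̂) = 59 ≥ 10 ✓

The sample is large enough, so use a z-interval (normal approximation) for the proportion.

For 95% confidence, z* = 1.96 (from standard normal table)

Standard error: SE = √(p̂(1-p̂)/n) = √(0.410000×0.590000/100) = 0.04918333

Margin of error: E = z* × SE = 1.96 × 0.04918333 = 0.096399

Z-interval: p̂ ± E = 0.410000 ± 0.096399 = (0.313601, 0.506399)

Rounded to 4 decimal places:

(0.3136, 0.5064)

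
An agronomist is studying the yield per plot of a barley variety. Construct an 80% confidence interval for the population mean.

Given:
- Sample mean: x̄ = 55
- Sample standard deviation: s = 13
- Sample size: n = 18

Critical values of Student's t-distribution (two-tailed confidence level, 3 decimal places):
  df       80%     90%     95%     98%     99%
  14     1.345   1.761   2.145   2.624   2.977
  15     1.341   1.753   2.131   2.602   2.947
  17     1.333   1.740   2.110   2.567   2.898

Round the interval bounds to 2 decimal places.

The population standard deviation σ is unknown (only the sample standard deviation s is given), so use a t-interval with df = n - 1 = 18 - 1 = 17.

For 80% confidence with df = 17, t* = 1.333 (from t-table)

Standard error: SE = s/√n = 13/√18 = 3.064129

Margin of error: E = t* × SE = 1.333 × 3.064129 = 4.0845

T-interval: x̄ ± E = 55 ± 4.0845 = (50.9155, 59.0845)

Rounded to 2 decimal places:

(50.92, 59.08)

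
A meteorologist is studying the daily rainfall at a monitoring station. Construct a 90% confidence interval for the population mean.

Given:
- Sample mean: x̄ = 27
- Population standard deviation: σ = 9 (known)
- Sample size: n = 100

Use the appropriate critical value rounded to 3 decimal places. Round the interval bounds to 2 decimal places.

The population standard deviation σ is known, so use a z-interval (standard normal critical value).

For 90% confidence, z* = 1.645 (from standard normal table)

Standard error: SE = σ/√n = 9/√100 = 0.900000

Margin of error: E = z* × SE = 1.645 × 0.900000 = 1.4805

Z-interval: x̄ ± E = 27 ± 1.4805 = (25.5195, 28.4805)

Rounded to 2 decimal places:

(25.52, 28.48)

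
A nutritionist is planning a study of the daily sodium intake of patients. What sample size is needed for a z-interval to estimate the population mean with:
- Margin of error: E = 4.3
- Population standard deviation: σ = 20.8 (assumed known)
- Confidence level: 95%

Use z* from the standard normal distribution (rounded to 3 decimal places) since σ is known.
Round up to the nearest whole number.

Using z* since population σ is known (z-interval formula).

For 95% confidence, z* = 1.96 (from standard normal table)

Sample size formula for z-interval: n = (z*σ/E)²

n = (1.96 × 20.8 / 4.3)²
  = (9.480930)²
  = 89.8880

Round up to the nearest whole number: n = 90

90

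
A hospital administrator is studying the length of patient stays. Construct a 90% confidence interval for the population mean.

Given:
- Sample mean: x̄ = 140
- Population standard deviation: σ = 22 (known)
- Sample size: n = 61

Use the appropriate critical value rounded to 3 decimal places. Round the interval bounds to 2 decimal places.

The population standard deviation σ is known, so use a z-interval (standard normal critical value).

For 90% confidence, z* = 1.645 (from standard normal table)

Standard error: SE = σ/√n = 22/√61 = 2.816811

Margin of error: E = z* × SE = 1.645 × 2.816811 = 4.6337

Z-interval: x̄ ± E = 140 ± 4.6337 = (135.3663, 144.6337)

Rounded to 2 decimal places:

(135.37, 144.63)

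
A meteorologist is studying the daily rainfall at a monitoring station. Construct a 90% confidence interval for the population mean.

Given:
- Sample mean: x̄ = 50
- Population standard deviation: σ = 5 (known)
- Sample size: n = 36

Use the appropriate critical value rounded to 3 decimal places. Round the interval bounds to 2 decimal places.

The population standard deviation σ is known, so use a z-interval (standard normal critical value).

For 90% confidence, z* = 1.645 (from standard normal table)

Standard error: SE = σ/√n = 5/√36 = 0.833333

Margin of error: E = z* × SE = 1.645 × 0.833333 = 1.3708

Z-interval: x̄ ± E = 50 ± 1.3708 = (48.6292, 51.3708)

Rounded to 2 decimal places:

(48.63, 51.37)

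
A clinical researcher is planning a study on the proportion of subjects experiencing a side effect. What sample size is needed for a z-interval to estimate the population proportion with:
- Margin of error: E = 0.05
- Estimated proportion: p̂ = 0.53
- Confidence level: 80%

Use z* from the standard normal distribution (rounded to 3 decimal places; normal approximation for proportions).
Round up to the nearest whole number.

Using z* for proportion z-interval (normal approximation).

For 80% confidence, z* = 1.282 (from standard normal table)

Sample size formula for proportion z-interval: n = z*²p̂(1-p̂)/E²

n = 1.282² × 0.53 × 0.47 / 0.05²
  = 1.643524 × 0.2491 / 0.0025
  = 163.7607

Round up to the nearest whole number: n = 164

164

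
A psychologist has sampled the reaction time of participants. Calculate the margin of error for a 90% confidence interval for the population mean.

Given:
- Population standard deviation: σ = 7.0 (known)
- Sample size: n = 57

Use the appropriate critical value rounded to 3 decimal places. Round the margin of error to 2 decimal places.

The population standard deviation σ is known, so use the z-interval margin of error formula.

For 90% confidence, z* = 1.645 (from standard normal table)

Margin of error formula for z-interval: E = z* × σ/√n

E = 1.645 × 7.0/√57
  = 1.645 × 0.927173
  = 1.5252

Rounded to 2 decimal places:

1.53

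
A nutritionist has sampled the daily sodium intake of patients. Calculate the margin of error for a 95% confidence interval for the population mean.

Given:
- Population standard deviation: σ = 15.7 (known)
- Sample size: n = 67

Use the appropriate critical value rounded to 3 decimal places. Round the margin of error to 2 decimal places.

The population standard deviation σ is known, so use the z-interval margin of error formula.

For 95% confidence, z* = 1.96 (from standard normal table)

Margin of error formula for z-interval: E = z* × σ/√n

E = 1.96 × 15.7/√67
  = 1.96 × 1.918060
  = 3.7594

Rounded to 2 decimal places:

3.76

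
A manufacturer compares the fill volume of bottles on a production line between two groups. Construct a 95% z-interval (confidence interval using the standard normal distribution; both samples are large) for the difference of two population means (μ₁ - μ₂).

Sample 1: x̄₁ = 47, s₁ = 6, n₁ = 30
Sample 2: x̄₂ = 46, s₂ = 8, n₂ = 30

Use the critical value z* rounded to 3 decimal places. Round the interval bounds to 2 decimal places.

Both samples are large (n₁ = 30 ≥ 30, n₂ = 30 ≥ 30), so a z-interval for the difference of means applies.

Point estimate: x̄₁ - x̄₂ = 47 - 46 = 1

Standard error: SE = √(s₁²/n₁ + s₂²/n₂)
= √(6²/30 + 8²/30)
= √(1.200000 + 2.133333)
= 1.825742

For 95% confidence, z* = 1.96 (from standard normal table)
Margin of error: E = z* × SE = 1.96 × 1.825742 = 3.5785

Z-interval: (x̄₁ - x̄₂) ± E = 1 ± 3.5785 = (-2.5785, 4.5785)

Rounded to 2 decimal places:

(-2.58, 4.58)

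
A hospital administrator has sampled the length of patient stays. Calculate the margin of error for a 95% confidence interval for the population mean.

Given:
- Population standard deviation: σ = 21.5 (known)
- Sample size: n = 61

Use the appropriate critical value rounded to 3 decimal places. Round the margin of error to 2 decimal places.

The population standard deviation σ is known, so use the z-interval margin of error formula.

For 95% confidence, z* = 1.96 (from standard normal table)

Margin of error formula for z-interval: E = z* × σ/√n

E = 1.96 × 21.5/√61
  = 1.96 × 2.752793
  = 5.3955

Rounded to 2 decimal places:

5.40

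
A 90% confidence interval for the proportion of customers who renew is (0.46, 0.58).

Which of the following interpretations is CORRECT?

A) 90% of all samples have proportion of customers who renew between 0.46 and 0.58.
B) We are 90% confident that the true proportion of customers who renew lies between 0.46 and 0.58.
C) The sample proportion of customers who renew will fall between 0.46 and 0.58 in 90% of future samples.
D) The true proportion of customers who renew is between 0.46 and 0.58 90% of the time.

A confidence interval represents our confidence in the procedure, not a probability statement about the parameter.

Key concept: If we repeated this sampling process many times and computed a 90% CI each time, about 90% of those intervals would contain the true population parameter.

For this specific interval (0.46, 0.58):
- Midpoint (point estimate): 0.52
- Margin of error: 0.06

The correct interpretation is the one stating confidence that the true parameter lies in the interval — option B.

B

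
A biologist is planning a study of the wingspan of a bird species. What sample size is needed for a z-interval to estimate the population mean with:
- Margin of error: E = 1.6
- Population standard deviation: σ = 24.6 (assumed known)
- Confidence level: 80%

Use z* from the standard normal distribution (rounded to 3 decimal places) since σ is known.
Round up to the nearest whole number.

Using z* since population σ is known (z-interval formula).

For 80% confidence, z* = 1.282 (from standard normal table)

Sample size formula for z-interval: n = (z*σ/E)²

n = (1.282 × 24.6 / 1.6)²
  = (19.710750)²
  = 388.5137

Round up to the nearest whole number: n = 389

389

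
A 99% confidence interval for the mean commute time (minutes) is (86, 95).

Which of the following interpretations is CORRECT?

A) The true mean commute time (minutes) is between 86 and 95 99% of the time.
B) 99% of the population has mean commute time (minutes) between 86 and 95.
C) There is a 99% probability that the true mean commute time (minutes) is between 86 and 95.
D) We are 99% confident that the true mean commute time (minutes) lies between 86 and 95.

A confidence interval represents our confidence in the procedure, not a probability statement about the parameter.

Key concept: If we repeated this sampling process many times and computed a 99% CI each time, about 99% of those intervals would contain the true population parameter.

For this specific interval (86, 95):
- Midpoint (point estimate): 90.5
- Margin of error: 4.5

The correct interpretation is the one stating confidence that the true parameter lies in the interval — option D.

D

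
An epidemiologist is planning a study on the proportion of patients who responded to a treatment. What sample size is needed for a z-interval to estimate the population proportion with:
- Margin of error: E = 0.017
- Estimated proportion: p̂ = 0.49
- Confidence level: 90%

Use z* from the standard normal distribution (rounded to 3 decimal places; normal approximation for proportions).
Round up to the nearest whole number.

Using z* for proportion z-interval (normal approximation).

For 90% confidence, z* = 1.645 (from standard normal table)

Sample size formula for proportion z-interval: n = z*²p̂(1-p̂)/E²

n = 1.645² × 0.49 × 0.51 / 0.017²
  = 2.706025 × 0.2499 / 0.000289
  = 2339.9157

Round up to the nearest whole number: n = 2340

2340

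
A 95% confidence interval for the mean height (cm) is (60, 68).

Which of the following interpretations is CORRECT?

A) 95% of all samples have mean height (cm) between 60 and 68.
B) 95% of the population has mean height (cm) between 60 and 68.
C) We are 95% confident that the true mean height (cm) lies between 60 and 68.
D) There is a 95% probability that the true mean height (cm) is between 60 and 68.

A confidence interval represents our confidence in the procedure, not a probability statement about the parameter.

Key concept: If we repeated this sampling process many times and computed a 95% CI each time, about 95% of those intervals would contain the true population parameter.

For this specific interval (60, 68):
- Midpoint (point estimate): 64
- Margin of error: 4

The correct interpretation is the one stating confidence that the true parameter lies in the interval — option C.

C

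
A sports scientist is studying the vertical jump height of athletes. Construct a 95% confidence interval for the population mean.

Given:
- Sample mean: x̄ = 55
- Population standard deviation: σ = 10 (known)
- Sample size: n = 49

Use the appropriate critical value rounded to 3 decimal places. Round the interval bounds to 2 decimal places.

The population standard deviation σ is known, so use a z-interval (standard normal critical value).

For 95% confidence, z* = 1.96 (from standard normal table)

Standard error: SE = σ/√n = 10/√49 = 1.428571

Margin of error: E = z* × SE = 1.96 × 1.428571 = 2.8000

Z-interval: x̄ ± E = 55 ± 2.8000 = (52.2000, 57.8000)

Rounded to 2 decimal places:

(52.20, 57.80)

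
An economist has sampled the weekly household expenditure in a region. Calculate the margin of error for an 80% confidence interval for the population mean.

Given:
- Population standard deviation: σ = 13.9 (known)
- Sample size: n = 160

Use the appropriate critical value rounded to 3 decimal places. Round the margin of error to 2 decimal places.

The population standard deviation σ is known, so use the z-interval margin of error formula.

For 80% confidence, z* = 1.282 (from standard normal table)

Margin of error formula for z-interval: E = z* × σ/√n

E = 1.282 × 13.9/√160
  = 1.282 × 1.098891
  = 1.4088

Rounded to 2 decimal places:

1.41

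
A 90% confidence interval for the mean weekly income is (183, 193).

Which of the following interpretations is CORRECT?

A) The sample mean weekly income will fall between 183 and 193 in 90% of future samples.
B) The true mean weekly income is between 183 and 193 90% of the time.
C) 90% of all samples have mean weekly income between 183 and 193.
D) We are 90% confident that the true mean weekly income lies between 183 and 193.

A confidence interval represents our confidence in the procedure, not a probability statement about the parameter.

Key concept: If we repeated this sampling process many times and computed a 90% CI each time, about 90% of those intervals would contain the true population parameter.

For this specific interval (183, 193):
- Midpoint (point estimate): 188
- Margin of error: 5

The correct interpretation is the one stating confidence that the true parameter lies in the interval — option D.

D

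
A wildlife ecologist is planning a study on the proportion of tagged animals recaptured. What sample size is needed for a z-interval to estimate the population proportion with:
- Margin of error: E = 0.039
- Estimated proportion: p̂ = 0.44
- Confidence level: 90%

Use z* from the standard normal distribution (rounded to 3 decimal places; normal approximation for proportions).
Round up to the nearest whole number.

Using z* for proportion z-interval (normal approximation).

For 90% confidence, z* = 1.645 (from standard normal table)

Sample size formula for proportion z-interval: n = z*²p̂(1-p̂)/E²

n = 1.645² × 0.44 × 0.56 / 0.039²
  = 2.706025 × 0.2464 / 0.001521
  = 438.3725

Round up to the nearest whole number: n = 439

439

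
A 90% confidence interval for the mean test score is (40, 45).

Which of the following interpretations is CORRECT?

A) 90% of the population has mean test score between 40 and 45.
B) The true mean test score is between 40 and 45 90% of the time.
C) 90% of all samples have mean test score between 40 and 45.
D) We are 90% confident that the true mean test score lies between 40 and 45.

A confidence interval represents our confidence in the procedure, not a probability statement about the parameter.

Key concept: If we repeated this sampling process many times and computed a 90% CI each time, about 90% of those intervals would contain the true population parameter.

For this specific interval (40, 45):
- Midpoint (point estimate): 42.5
- Margin of error: 2.5

The correct interpretation is the one stating confidence that the true parameter lies in the interval — option D.

D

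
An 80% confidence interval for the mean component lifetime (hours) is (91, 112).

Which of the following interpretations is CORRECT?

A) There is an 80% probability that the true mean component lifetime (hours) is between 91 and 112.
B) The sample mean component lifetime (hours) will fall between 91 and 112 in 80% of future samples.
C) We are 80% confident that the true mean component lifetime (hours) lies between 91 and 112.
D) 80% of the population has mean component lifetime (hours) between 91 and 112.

A confidence interval represents our confidence in the procedure, not a probability statement about the parameter.

Key concept: If we repeated this sampling process many times and computed an 80% CI each time, about 80% of those intervals would contain the true population parameter.

For this specific interval (91, 112):
- Midpoint (point estimate): 101.5
- Margin of error: 10.5

The correct interpretation is the one stating confidence that the true parameter lies in the interval — option C.

C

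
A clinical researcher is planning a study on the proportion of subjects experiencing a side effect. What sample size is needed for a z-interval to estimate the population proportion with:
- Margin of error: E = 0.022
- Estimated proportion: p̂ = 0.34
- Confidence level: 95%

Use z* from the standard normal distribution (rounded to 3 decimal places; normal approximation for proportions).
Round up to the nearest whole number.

Using z* for proportion z-interval (normal approximation).

For 95% confidence, z* = 1.96 (from standard normal table)

Sample size formula for proportion z-interval: n = z*²p̂(1-p̂)/E²

n = 1.96² × 0.34 × 0.66 / 0.022²
  = 3.8416 × 0.2244 / 0.000484
  = 1781.1055

Round up to the nearest whole number: n = 1782

1782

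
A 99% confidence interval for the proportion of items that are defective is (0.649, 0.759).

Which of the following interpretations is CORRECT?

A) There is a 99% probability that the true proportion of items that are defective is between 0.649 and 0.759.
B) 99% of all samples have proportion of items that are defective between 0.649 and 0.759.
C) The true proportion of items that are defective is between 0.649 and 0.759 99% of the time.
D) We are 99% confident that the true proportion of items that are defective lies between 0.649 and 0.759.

A confidence interval represents our confidence in the procedure, not a probability statement about the parameter.

Key concept: If we repeated this sampling process many times and computed a 99% CI each time, about 99% of those intervals would contain the true population parameter.

For this specific interval (0.649, 0.759):
- Midpoint (point estimate): 0.704
- Margin of error: 0.055

The correct interpretation is the one stating confidence that the true parameter lies in the interval — option D.

D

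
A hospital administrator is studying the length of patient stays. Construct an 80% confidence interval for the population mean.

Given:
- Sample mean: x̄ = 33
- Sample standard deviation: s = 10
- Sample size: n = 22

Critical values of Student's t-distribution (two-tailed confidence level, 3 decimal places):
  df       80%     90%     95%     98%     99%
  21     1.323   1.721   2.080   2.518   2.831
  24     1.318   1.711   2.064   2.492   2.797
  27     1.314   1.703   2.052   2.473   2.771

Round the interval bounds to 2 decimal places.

The population standard deviation σ is unknown (only the sample standard deviation s is given), so use a t-interval with df = n - 1 = 22 - 1 = 21.

For 80% confidence with df = 21, t* = 1.323 (from t-table)

Standard error: SE = s/√n = 10/√22 = 2.132007

Margin of error: E = t* × SE = 1.323 × 2.132007 = 2.8206

T-interval: x̄ ± E = 33 ± 2.8206 = (30.1794, 35.8206)

Rounded to 2 decimal places:

(30.18, 35.82)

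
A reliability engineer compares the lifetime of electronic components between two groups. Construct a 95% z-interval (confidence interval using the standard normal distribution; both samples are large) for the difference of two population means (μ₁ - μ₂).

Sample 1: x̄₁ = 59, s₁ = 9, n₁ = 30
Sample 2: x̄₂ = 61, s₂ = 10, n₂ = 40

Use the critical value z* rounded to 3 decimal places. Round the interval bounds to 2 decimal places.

Both samples are large (n₁ = 30 ≥ 30, n₂ = 40 ≥ 30), so a z-interval for the difference of means applies.

Point estimate: x̄₁ - x̄₂ = 59 - 61 = -2

Standard error: SE = √(s₁²/n₁ + s₂²/n₂)
= √(9²/30 + 10²/40)
= √(2.700000 + 2.500000)
= 2.280351

For 95% confidence, z* = 1.96 (from standard normal table)
Margin of error: E = z* × SE = 1.96 × 2.280351 = 4.4695

Z-interval: (x̄₁ - x̄₂) ± E = -2 ± 4.4695 = (-6.4695, 2.4695)

Rounded to 2 decimal places:

(-6.47, 2.47)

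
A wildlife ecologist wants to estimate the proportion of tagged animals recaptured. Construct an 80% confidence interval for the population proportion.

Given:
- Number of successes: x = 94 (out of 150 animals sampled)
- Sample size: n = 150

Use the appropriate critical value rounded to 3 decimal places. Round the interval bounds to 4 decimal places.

Sample proportion: p̂ = 94/150 = 0.626667

Check conditions for normal approximation:
  np̂ = 94 ≥ 10 ✓
  n(1-p̂) = 56 ≥ 10 ✓

The sample is large enough, so use a z-interval (normal approximation) for the proportion.

For 80% confidence, z* = 1.282 (from standard normal table)

Standard error: SE = √(p̂(1-p̂)/n) = √(0.626667×0.373333/150) = 0.03949308

Margin of error: E = z* × SE = 1.282 × 0.03949308 = 0.050630

Z-interval: p̂ ± E = 0.626667 ± 0.050630 = (0.576037, 0.677297)

Rounded to 4 decimal places:

(0.5760, 0.6773)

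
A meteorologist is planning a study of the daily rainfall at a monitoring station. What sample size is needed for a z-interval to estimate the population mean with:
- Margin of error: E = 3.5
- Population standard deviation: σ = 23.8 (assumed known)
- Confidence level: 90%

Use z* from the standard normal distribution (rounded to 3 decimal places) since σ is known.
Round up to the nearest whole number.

Using z* since population σ is known (z-interval formula).

For 90% confidence, z* = 1.645 (from standard normal table)

Sample size formula for z-interval: n = (z*σ/E)²

n = (1.645 × 23.8 / 3.5)²
  = (11.186000)²
  = 125.1266

Round up to the nearest whole number: n = 126

126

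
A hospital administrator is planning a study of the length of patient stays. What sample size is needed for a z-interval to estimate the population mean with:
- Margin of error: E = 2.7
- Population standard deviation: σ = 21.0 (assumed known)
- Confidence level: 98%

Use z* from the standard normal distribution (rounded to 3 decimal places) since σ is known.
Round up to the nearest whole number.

Using z* since population σ is known (z-interval formula).

For 98% confidence, z* = 2.326 (from standard normal table)

Sample size formula for z-interval: n = (z*σ/E)²

n = (2.326 × 21.0 / 2.7)²
  = (18.091111)²
  = 327.2883

Round up to the nearest whole number: n = 328

328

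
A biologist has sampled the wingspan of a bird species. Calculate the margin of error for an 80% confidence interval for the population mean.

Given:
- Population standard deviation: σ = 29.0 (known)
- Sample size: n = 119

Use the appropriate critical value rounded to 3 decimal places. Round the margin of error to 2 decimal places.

The population standard deviation σ is known, so use the z-interval margin of error formula.

For 80% confidence, z* = 1.282 (from standard normal table)

Margin of error formula for z-interval: E = z* × σ/√n

E = 1.282 × 29.0/√119
  = 1.282 × 2.658426
  = 3.4081

Rounded to 2 decimal places:

3.41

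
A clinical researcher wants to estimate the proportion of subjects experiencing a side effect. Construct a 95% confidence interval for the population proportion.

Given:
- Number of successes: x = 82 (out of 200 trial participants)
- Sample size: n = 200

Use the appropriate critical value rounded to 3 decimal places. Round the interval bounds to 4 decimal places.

Sample proportion: p̂ = 82/200 = 0.410000

Check conditions for normal approximation:
  np̂ = 82 ≥ 10 ✓
  n(1-p̂) = 118 ≥ 10 ✓

The sample is large enough, so use a z-interval (normal approximation) for the proportion.

For 95% confidence, z* = 1.96 (from standard normal table)

Standard error: SE = √(p̂(1-p̂)/n) = √(0.410000×0.590000/200) = 0.03477787

Margin of error: E = z* × SE = 1.96 × 0.03477787 = 0.068165

Z-interval: p̂ ± E = 0.410000 ± 0.068165 = (0.341835, 0.478165)

Rounded to 4 decimal places:

(0.3418, 0.4782)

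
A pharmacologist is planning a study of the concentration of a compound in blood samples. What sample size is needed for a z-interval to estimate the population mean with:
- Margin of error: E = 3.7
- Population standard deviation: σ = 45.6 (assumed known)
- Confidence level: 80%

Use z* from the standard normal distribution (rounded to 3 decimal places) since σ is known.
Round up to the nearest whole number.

Using z* since population σ is known (z-interval formula).

For 80% confidence, z* = 1.282 (from standard normal table)

Sample size formula for z-interval: n = (z*σ/E)²

n = (1.282 × 45.6 / 3.7)²
  = (15.799784)²
  = 249.6332

Round up to the nearest whole number: n = 250

250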